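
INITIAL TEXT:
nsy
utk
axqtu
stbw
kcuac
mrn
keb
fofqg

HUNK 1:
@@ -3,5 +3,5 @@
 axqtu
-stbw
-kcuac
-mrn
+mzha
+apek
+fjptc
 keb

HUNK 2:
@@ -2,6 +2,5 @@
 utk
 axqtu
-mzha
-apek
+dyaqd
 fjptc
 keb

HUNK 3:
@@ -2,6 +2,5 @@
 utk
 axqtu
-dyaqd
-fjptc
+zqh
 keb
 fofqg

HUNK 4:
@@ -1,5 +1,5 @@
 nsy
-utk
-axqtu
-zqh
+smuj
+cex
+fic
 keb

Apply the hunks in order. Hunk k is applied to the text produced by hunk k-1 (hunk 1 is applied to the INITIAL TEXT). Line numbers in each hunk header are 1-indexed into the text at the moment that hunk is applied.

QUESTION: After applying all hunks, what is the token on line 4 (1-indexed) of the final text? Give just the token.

Hunk 1: at line 3 remove [stbw,kcuac,mrn] add [mzha,apek,fjptc] -> 8 lines: nsy utk axqtu mzha apek fjptc keb fofqg
Hunk 2: at line 2 remove [mzha,apek] add [dyaqd] -> 7 lines: nsy utk axqtu dyaqd fjptc keb fofqg
Hunk 3: at line 2 remove [dyaqd,fjptc] add [zqh] -> 6 lines: nsy utk axqtu zqh keb fofqg
Hunk 4: at line 1 remove [utk,axqtu,zqh] add [smuj,cex,fic] -> 6 lines: nsy smuj cex fic keb fofqg
Final line 4: fic

Answer: fic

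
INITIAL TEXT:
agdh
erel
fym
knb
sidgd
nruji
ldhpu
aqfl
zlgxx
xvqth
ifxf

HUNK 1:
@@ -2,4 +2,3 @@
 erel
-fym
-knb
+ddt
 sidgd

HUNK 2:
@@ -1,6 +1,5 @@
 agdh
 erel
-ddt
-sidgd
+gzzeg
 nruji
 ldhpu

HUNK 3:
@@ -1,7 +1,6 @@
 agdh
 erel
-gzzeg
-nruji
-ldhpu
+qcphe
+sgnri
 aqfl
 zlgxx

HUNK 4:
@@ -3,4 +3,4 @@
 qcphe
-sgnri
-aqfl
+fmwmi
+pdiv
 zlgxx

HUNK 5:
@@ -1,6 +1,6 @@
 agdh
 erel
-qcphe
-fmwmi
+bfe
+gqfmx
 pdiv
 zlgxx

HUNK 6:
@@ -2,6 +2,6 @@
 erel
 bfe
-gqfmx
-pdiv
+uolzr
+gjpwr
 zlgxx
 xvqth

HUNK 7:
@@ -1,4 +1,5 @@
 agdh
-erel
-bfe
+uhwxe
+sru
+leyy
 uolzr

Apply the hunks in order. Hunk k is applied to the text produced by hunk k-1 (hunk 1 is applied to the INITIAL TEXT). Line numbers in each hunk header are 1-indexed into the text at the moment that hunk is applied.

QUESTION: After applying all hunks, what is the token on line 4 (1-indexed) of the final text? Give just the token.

Answer: leyy

Derivation:
Hunk 1: at line 2 remove [fym,knb] add [ddt] -> 10 lines: agdh erel ddt sidgd nruji ldhpu aqfl zlgxx xvqth ifxf
Hunk 2: at line 1 remove [ddt,sidgd] add [gzzeg] -> 9 lines: agdh erel gzzeg nruji ldhpu aqfl zlgxx xvqth ifxf
Hunk 3: at line 1 remove [gzzeg,nruji,ldhpu] add [qcphe,sgnri] -> 8 lines: agdh erel qcphe sgnri aqfl zlgxx xvqth ifxf
Hunk 4: at line 3 remove [sgnri,aqfl] add [fmwmi,pdiv] -> 8 lines: agdh erel qcphe fmwmi pdiv zlgxx xvqth ifxf
Hunk 5: at line 1 remove [qcphe,fmwmi] add [bfe,gqfmx] -> 8 lines: agdh erel bfe gqfmx pdiv zlgxx xvqth ifxf
Hunk 6: at line 2 remove [gqfmx,pdiv] add [uolzr,gjpwr] -> 8 lines: agdh erel bfe uolzr gjpwr zlgxx xvqth ifxf
Hunk 7: at line 1 remove [erel,bfe] add [uhwxe,sru,leyy] -> 9 lines: agdh uhwxe sru leyy uolzr gjpwr zlgxx xvqth ifxf
Final line 4: leyy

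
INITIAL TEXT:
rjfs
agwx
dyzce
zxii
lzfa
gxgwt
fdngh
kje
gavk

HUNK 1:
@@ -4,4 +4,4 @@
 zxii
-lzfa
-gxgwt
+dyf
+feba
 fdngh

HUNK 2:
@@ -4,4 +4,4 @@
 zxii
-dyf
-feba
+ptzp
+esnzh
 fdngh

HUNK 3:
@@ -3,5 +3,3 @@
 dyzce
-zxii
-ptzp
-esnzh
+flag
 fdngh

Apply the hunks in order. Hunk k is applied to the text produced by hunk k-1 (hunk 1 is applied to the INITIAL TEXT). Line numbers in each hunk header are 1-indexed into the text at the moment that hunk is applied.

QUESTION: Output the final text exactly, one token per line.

Answer: rjfs
agwx
dyzce
flag
fdngh
kje
gavk

Derivation:
Hunk 1: at line 4 remove [lzfa,gxgwt] add [dyf,feba] -> 9 lines: rjfs agwx dyzce zxii dyf feba fdngh kje gavk
Hunk 2: at line 4 remove [dyf,feba] add [ptzp,esnzh] -> 9 lines: rjfs agwx dyzce zxii ptzp esnzh fdngh kje gavk
Hunk 3: at line 3 remove [zxii,ptzp,esnzh] add [flag] -> 7 lines: rjfs agwx dyzce flag fdngh kje gavk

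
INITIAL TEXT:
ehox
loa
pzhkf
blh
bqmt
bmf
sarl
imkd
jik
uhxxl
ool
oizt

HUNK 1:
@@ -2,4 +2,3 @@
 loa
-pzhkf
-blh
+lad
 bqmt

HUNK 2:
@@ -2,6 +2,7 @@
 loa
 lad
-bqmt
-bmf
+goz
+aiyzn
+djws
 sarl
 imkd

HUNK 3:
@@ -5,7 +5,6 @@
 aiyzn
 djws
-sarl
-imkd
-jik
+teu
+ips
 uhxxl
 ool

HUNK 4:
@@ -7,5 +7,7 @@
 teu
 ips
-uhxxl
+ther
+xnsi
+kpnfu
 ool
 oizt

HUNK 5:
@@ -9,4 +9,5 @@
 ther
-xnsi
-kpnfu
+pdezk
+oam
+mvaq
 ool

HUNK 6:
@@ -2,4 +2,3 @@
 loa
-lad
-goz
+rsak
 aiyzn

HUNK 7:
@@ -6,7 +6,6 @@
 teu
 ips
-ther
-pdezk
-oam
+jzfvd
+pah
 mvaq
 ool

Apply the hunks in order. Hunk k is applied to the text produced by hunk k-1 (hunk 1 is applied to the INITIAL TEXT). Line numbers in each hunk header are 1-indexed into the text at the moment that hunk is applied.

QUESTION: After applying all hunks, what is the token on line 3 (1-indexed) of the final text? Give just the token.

Answer: rsak

Derivation:
Hunk 1: at line 2 remove [pzhkf,blh] add [lad] -> 11 lines: ehox loa lad bqmt bmf sarl imkd jik uhxxl ool oizt
Hunk 2: at line 2 remove [bqmt,bmf] add [goz,aiyzn,djws] -> 12 lines: ehox loa lad goz aiyzn djws sarl imkd jik uhxxl ool oizt
Hunk 3: at line 5 remove [sarl,imkd,jik] add [teu,ips] -> 11 lines: ehox loa lad goz aiyzn djws teu ips uhxxl ool oizt
Hunk 4: at line 7 remove [uhxxl] add [ther,xnsi,kpnfu] -> 13 lines: ehox loa lad goz aiyzn djws teu ips ther xnsi kpnfu ool oizt
Hunk 5: at line 9 remove [xnsi,kpnfu] add [pdezk,oam,mvaq] -> 14 lines: ehox loa lad goz aiyzn djws teu ips ther pdezk oam mvaq ool oizt
Hunk 6: at line 2 remove [lad,goz] add [rsak] -> 13 lines: ehox loa rsak aiyzn djws teu ips ther pdezk oam mvaq ool oizt
Hunk 7: at line 6 remove [ther,pdezk,oam] add [jzfvd,pah] -> 12 lines: ehox loa rsak aiyzn djws teu ips jzfvd pah mvaq ool oizt
Final line 3: rsak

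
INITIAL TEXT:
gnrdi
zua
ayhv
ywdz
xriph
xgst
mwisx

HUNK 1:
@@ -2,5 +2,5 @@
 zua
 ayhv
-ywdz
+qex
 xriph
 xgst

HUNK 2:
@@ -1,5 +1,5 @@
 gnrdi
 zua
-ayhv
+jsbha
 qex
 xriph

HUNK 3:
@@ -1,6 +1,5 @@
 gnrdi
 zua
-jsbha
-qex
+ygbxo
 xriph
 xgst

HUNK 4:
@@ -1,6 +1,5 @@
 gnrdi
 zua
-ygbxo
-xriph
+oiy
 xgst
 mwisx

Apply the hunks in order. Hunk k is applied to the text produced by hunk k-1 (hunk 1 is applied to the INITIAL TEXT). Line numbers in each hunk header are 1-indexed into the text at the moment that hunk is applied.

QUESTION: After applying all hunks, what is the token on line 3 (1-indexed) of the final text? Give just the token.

Hunk 1: at line 2 remove [ywdz] add [qex] -> 7 lines: gnrdi zua ayhv qex xriph xgst mwisx
Hunk 2: at line 1 remove [ayhv] add [jsbha] -> 7 lines: gnrdi zua jsbha qex xriph xgst mwisx
Hunk 3: at line 1 remove [jsbha,qex] add [ygbxo] -> 6 lines: gnrdi zua ygbxo xriph xgst mwisx
Hunk 4: at line 1 remove [ygbxo,xriph] add [oiy] -> 5 lines: gnrdi zua oiy xgst mwisx
Final line 3: oiy

Answer: oiy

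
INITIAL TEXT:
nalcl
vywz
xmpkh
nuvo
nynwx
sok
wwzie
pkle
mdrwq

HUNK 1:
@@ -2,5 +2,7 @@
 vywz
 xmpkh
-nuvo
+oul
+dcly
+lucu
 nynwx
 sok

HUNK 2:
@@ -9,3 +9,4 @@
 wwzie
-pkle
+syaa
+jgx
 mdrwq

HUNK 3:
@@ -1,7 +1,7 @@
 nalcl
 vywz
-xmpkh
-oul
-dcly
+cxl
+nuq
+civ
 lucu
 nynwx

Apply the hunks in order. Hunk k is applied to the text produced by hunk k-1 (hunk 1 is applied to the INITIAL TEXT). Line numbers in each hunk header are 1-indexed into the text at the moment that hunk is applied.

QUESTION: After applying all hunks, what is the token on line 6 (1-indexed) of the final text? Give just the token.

Hunk 1: at line 2 remove [nuvo] add [oul,dcly,lucu] -> 11 lines: nalcl vywz xmpkh oul dcly lucu nynwx sok wwzie pkle mdrwq
Hunk 2: at line 9 remove [pkle] add [syaa,jgx] -> 12 lines: nalcl vywz xmpkh oul dcly lucu nynwx sok wwzie syaa jgx mdrwq
Hunk 3: at line 1 remove [xmpkh,oul,dcly] add [cxl,nuq,civ] -> 12 lines: nalcl vywz cxl nuq civ lucu nynwx sok wwzie syaa jgx mdrwq
Final line 6: lucu

Answer: lucu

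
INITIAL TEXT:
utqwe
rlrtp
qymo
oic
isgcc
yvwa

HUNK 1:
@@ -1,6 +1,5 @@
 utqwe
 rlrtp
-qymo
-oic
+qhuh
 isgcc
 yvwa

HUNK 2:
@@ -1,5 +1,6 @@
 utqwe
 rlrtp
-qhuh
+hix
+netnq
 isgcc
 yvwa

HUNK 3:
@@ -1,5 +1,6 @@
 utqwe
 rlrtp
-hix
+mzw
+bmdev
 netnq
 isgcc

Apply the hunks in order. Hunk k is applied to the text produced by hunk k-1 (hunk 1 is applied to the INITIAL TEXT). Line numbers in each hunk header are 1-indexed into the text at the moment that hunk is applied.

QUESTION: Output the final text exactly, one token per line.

Hunk 1: at line 1 remove [qymo,oic] add [qhuh] -> 5 lines: utqwe rlrtp qhuh isgcc yvwa
Hunk 2: at line 1 remove [qhuh] add [hix,netnq] -> 6 lines: utqwe rlrtp hix netnq isgcc yvwa
Hunk 3: at line 1 remove [hix] add [mzw,bmdev] -> 7 lines: utqwe rlrtp mzw bmdev netnq isgcc yvwa

Answer: utqwe
rlrtp
mzw
bmdev
netnq
isgcc
yvwa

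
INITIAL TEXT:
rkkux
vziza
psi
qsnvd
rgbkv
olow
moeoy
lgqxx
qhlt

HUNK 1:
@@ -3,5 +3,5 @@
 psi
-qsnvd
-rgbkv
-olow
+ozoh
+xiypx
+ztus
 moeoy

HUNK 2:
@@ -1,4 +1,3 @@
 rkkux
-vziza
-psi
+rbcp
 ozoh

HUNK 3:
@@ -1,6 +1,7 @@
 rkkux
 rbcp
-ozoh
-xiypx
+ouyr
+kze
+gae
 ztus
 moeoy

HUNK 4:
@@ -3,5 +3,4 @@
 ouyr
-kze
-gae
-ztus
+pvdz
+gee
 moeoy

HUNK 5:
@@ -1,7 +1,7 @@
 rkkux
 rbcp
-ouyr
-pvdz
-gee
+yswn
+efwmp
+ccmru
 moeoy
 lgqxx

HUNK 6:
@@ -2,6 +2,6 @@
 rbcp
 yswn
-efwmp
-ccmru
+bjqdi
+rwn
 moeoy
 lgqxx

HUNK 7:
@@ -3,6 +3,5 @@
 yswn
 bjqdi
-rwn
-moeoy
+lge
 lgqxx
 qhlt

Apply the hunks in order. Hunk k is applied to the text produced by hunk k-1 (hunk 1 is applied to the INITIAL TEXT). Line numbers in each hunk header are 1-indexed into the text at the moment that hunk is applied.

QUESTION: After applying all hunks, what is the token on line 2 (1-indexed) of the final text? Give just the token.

Hunk 1: at line 3 remove [qsnvd,rgbkv,olow] add [ozoh,xiypx,ztus] -> 9 lines: rkkux vziza psi ozoh xiypx ztus moeoy lgqxx qhlt
Hunk 2: at line 1 remove [vziza,psi] add [rbcp] -> 8 lines: rkkux rbcp ozoh xiypx ztus moeoy lgqxx qhlt
Hunk 3: at line 1 remove [ozoh,xiypx] add [ouyr,kze,gae] -> 9 lines: rkkux rbcp ouyr kze gae ztus moeoy lgqxx qhlt
Hunk 4: at line 3 remove [kze,gae,ztus] add [pvdz,gee] -> 8 lines: rkkux rbcp ouyr pvdz gee moeoy lgqxx qhlt
Hunk 5: at line 1 remove [ouyr,pvdz,gee] add [yswn,efwmp,ccmru] -> 8 lines: rkkux rbcp yswn efwmp ccmru moeoy lgqxx qhlt
Hunk 6: at line 2 remove [efwmp,ccmru] add [bjqdi,rwn] -> 8 lines: rkkux rbcp yswn bjqdi rwn moeoy lgqxx qhlt
Hunk 7: at line 3 remove [rwn,moeoy] add [lge] -> 7 lines: rkkux rbcp yswn bjqdi lge lgqxx qhlt
Final line 2: rbcp

Answer: rbcp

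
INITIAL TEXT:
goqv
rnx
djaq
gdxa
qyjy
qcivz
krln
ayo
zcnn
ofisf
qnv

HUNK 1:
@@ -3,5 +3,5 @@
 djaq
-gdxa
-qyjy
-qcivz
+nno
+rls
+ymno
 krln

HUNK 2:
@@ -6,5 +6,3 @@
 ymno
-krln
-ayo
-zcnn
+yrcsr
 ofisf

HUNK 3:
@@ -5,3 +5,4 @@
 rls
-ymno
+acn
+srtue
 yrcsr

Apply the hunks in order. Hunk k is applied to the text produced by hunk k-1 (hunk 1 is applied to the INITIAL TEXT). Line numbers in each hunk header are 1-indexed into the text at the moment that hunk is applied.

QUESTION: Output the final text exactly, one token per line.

Answer: goqv
rnx
djaq
nno
rls
acn
srtue
yrcsr
ofisf
qnv

Derivation:
Hunk 1: at line 3 remove [gdxa,qyjy,qcivz] add [nno,rls,ymno] -> 11 lines: goqv rnx djaq nno rls ymno krln ayo zcnn ofisf qnv
Hunk 2: at line 6 remove [krln,ayo,zcnn] add [yrcsr] -> 9 lines: goqv rnx djaq nno rls ymno yrcsr ofisf qnv
Hunk 3: at line 5 remove [ymno] add [acn,srtue] -> 10 lines: goqv rnx djaq nno rls acn srtue yrcsr ofisf qnv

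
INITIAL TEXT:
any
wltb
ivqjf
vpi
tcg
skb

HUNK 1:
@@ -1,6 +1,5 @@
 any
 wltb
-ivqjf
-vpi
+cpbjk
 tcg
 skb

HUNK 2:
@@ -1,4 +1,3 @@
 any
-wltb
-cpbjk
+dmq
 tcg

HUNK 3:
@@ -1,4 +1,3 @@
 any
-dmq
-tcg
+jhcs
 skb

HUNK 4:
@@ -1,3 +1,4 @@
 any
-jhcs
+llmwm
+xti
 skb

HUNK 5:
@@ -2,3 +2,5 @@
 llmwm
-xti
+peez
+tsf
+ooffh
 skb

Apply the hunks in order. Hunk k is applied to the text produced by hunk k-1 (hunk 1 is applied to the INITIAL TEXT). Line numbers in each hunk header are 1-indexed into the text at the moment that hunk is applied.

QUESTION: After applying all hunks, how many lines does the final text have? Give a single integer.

Hunk 1: at line 1 remove [ivqjf,vpi] add [cpbjk] -> 5 lines: any wltb cpbjk tcg skb
Hunk 2: at line 1 remove [wltb,cpbjk] add [dmq] -> 4 lines: any dmq tcg skb
Hunk 3: at line 1 remove [dmq,tcg] add [jhcs] -> 3 lines: any jhcs skb
Hunk 4: at line 1 remove [jhcs] add [llmwm,xti] -> 4 lines: any llmwm xti skb
Hunk 5: at line 2 remove [xti] add [peez,tsf,ooffh] -> 6 lines: any llmwm peez tsf ooffh skb
Final line count: 6

Answer: 6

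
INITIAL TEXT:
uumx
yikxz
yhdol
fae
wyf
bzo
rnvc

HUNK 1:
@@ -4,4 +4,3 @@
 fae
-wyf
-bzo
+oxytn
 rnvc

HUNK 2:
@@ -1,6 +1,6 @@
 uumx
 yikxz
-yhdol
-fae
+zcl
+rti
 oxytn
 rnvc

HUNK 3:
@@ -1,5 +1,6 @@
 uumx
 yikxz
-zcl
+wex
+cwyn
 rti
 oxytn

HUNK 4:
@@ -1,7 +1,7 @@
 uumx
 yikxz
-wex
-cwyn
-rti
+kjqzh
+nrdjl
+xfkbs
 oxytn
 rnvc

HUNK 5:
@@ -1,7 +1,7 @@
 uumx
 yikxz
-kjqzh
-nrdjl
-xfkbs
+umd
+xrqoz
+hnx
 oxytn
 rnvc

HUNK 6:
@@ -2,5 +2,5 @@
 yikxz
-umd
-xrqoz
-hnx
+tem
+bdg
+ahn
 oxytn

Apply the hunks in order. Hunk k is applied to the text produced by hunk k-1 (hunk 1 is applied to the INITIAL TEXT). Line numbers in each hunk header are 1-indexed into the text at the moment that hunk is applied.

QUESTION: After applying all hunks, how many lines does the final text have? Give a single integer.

Answer: 7

Derivation:
Hunk 1: at line 4 remove [wyf,bzo] add [oxytn] -> 6 lines: uumx yikxz yhdol fae oxytn rnvc
Hunk 2: at line 1 remove [yhdol,fae] add [zcl,rti] -> 6 lines: uumx yikxz zcl rti oxytn rnvc
Hunk 3: at line 1 remove [zcl] add [wex,cwyn] -> 7 lines: uumx yikxz wex cwyn rti oxytn rnvc
Hunk 4: at line 1 remove [wex,cwyn,rti] add [kjqzh,nrdjl,xfkbs] -> 7 lines: uumx yikxz kjqzh nrdjl xfkbs oxytn rnvc
Hunk 5: at line 1 remove [kjqzh,nrdjl,xfkbs] add [umd,xrqoz,hnx] -> 7 lines: uumx yikxz umd xrqoz hnx oxytn rnvc
Hunk 6: at line 2 remove [umd,xrqoz,hnx] add [tem,bdg,ahn] -> 7 lines: uumx yikxz tem bdg ahn oxytn rnvc
Final line count: 7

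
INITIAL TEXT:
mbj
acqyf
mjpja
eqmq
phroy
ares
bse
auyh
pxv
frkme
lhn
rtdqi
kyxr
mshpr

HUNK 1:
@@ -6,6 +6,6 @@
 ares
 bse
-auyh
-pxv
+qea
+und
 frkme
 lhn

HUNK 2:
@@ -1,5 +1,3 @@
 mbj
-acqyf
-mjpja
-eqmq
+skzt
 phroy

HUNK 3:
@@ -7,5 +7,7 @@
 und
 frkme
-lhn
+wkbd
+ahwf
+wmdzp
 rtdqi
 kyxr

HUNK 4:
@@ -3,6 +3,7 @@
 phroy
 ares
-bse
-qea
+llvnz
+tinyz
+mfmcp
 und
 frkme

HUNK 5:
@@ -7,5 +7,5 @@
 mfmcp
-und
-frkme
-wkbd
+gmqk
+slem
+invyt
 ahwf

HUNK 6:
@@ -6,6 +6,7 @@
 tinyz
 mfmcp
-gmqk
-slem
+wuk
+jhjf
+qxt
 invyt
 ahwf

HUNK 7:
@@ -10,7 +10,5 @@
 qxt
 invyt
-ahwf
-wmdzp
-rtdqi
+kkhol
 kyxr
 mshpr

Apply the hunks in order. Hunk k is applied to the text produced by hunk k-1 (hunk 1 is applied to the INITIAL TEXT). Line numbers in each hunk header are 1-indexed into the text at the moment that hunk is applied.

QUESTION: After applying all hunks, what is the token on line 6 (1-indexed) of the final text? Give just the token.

Hunk 1: at line 6 remove [auyh,pxv] add [qea,und] -> 14 lines: mbj acqyf mjpja eqmq phroy ares bse qea und frkme lhn rtdqi kyxr mshpr
Hunk 2: at line 1 remove [acqyf,mjpja,eqmq] add [skzt] -> 12 lines: mbj skzt phroy ares bse qea und frkme lhn rtdqi kyxr mshpr
Hunk 3: at line 7 remove [lhn] add [wkbd,ahwf,wmdzp] -> 14 lines: mbj skzt phroy ares bse qea und frkme wkbd ahwf wmdzp rtdqi kyxr mshpr
Hunk 4: at line 3 remove [bse,qea] add [llvnz,tinyz,mfmcp] -> 15 lines: mbj skzt phroy ares llvnz tinyz mfmcp und frkme wkbd ahwf wmdzp rtdqi kyxr mshpr
Hunk 5: at line 7 remove [und,frkme,wkbd] add [gmqk,slem,invyt] -> 15 lines: mbj skzt phroy ares llvnz tinyz mfmcp gmqk slem invyt ahwf wmdzp rtdqi kyxr mshpr
Hunk 6: at line 6 remove [gmqk,slem] add [wuk,jhjf,qxt] -> 16 lines: mbj skzt phroy ares llvnz tinyz mfmcp wuk jhjf qxt invyt ahwf wmdzp rtdqi kyxr mshpr
Hunk 7: at line 10 remove [ahwf,wmdzp,rtdqi] add [kkhol] -> 14 lines: mbj skzt phroy ares llvnz tinyz mfmcp wuk jhjf qxt invyt kkhol kyxr mshpr
Final line 6: tinyz

Answer: tinyz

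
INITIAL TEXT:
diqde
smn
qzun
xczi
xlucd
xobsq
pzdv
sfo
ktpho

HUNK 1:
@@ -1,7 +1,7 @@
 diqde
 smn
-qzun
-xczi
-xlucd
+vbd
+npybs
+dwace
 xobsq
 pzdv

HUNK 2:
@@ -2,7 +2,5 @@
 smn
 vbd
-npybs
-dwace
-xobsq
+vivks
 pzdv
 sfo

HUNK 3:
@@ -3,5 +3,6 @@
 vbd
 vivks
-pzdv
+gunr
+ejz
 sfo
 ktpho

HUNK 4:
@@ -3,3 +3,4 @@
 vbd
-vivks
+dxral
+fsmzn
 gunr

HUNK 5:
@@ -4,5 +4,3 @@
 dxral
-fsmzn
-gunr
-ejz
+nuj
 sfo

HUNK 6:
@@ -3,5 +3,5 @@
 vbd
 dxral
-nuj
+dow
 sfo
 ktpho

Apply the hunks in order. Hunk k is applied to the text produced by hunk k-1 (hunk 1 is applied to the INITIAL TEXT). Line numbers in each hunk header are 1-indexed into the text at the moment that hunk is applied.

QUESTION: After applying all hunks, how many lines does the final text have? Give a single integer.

Answer: 7

Derivation:
Hunk 1: at line 1 remove [qzun,xczi,xlucd] add [vbd,npybs,dwace] -> 9 lines: diqde smn vbd npybs dwace xobsq pzdv sfo ktpho
Hunk 2: at line 2 remove [npybs,dwace,xobsq] add [vivks] -> 7 lines: diqde smn vbd vivks pzdv sfo ktpho
Hunk 3: at line 3 remove [pzdv] add [gunr,ejz] -> 8 lines: diqde smn vbd vivks gunr ejz sfo ktpho
Hunk 4: at line 3 remove [vivks] add [dxral,fsmzn] -> 9 lines: diqde smn vbd dxral fsmzn gunr ejz sfo ktpho
Hunk 5: at line 4 remove [fsmzn,gunr,ejz] add [nuj] -> 7 lines: diqde smn vbd dxral nuj sfo ktpho
Hunk 6: at line 3 remove [nuj] add [dow] -> 7 lines: diqde smn vbd dxral dow sfo ktpho
Final line count: 7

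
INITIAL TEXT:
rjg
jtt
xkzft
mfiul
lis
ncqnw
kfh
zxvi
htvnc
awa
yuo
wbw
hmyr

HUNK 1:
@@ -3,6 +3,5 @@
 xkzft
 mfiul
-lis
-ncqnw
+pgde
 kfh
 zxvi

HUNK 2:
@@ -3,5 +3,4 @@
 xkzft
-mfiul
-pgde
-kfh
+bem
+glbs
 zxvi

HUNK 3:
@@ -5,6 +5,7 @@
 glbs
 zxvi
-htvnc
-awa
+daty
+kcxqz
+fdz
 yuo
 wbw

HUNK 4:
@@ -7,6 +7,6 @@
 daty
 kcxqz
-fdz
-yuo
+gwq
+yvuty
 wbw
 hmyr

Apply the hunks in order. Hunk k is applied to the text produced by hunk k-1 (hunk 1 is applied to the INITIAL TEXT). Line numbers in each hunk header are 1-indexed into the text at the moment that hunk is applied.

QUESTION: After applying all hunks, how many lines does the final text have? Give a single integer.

Hunk 1: at line 3 remove [lis,ncqnw] add [pgde] -> 12 lines: rjg jtt xkzft mfiul pgde kfh zxvi htvnc awa yuo wbw hmyr
Hunk 2: at line 3 remove [mfiul,pgde,kfh] add [bem,glbs] -> 11 lines: rjg jtt xkzft bem glbs zxvi htvnc awa yuo wbw hmyr
Hunk 3: at line 5 remove [htvnc,awa] add [daty,kcxqz,fdz] -> 12 lines: rjg jtt xkzft bem glbs zxvi daty kcxqz fdz yuo wbw hmyr
Hunk 4: at line 7 remove [fdz,yuo] add [gwq,yvuty] -> 12 lines: rjg jtt xkzft bem glbs zxvi daty kcxqz gwq yvuty wbw hmyr
Final line count: 12

Answer: 12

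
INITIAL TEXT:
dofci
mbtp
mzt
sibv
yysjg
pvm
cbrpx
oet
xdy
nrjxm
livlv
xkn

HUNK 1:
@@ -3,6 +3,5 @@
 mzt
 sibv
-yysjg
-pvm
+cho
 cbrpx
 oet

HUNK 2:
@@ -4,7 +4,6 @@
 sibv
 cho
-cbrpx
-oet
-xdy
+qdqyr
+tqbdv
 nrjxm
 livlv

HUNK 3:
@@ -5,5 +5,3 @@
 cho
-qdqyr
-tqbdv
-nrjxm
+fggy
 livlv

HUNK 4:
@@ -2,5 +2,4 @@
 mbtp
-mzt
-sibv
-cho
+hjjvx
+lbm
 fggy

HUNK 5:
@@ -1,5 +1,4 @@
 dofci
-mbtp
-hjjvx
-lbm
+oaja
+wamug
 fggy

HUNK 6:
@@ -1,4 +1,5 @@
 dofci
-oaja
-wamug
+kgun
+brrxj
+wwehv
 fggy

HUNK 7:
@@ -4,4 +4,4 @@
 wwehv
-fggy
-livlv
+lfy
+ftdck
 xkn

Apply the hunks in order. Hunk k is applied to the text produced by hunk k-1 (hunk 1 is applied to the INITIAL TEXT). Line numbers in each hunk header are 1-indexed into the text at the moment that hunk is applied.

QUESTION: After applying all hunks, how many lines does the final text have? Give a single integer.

Hunk 1: at line 3 remove [yysjg,pvm] add [cho] -> 11 lines: dofci mbtp mzt sibv cho cbrpx oet xdy nrjxm livlv xkn
Hunk 2: at line 4 remove [cbrpx,oet,xdy] add [qdqyr,tqbdv] -> 10 lines: dofci mbtp mzt sibv cho qdqyr tqbdv nrjxm livlv xkn
Hunk 3: at line 5 remove [qdqyr,tqbdv,nrjxm] add [fggy] -> 8 lines: dofci mbtp mzt sibv cho fggy livlv xkn
Hunk 4: at line 2 remove [mzt,sibv,cho] add [hjjvx,lbm] -> 7 lines: dofci mbtp hjjvx lbm fggy livlv xkn
Hunk 5: at line 1 remove [mbtp,hjjvx,lbm] add [oaja,wamug] -> 6 lines: dofci oaja wamug fggy livlv xkn
Hunk 6: at line 1 remove [oaja,wamug] add [kgun,brrxj,wwehv] -> 7 lines: dofci kgun brrxj wwehv fggy livlv xkn
Hunk 7: at line 4 remove [fggy,livlv] add [lfy,ftdck] -> 7 lines: dofci kgun brrxj wwehv lfy ftdck xkn
Final line count: 7

Answer: 7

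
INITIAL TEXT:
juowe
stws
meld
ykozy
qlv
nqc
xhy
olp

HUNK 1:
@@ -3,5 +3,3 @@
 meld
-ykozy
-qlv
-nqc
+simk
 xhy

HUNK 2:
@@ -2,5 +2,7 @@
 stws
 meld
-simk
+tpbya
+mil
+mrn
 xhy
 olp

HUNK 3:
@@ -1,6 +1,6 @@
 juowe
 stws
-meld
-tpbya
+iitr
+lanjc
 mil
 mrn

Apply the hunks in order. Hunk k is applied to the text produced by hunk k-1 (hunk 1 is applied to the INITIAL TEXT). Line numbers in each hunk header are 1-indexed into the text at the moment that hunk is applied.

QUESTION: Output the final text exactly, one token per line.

Answer: juowe
stws
iitr
lanjc
mil
mrn
xhy
olp

Derivation:
Hunk 1: at line 3 remove [ykozy,qlv,nqc] add [simk] -> 6 lines: juowe stws meld simk xhy olp
Hunk 2: at line 2 remove [simk] add [tpbya,mil,mrn] -> 8 lines: juowe stws meld tpbya mil mrn xhy olp
Hunk 3: at line 1 remove [meld,tpbya] add [iitr,lanjc] -> 8 lines: juowe stws iitr lanjc mil mrn xhy olp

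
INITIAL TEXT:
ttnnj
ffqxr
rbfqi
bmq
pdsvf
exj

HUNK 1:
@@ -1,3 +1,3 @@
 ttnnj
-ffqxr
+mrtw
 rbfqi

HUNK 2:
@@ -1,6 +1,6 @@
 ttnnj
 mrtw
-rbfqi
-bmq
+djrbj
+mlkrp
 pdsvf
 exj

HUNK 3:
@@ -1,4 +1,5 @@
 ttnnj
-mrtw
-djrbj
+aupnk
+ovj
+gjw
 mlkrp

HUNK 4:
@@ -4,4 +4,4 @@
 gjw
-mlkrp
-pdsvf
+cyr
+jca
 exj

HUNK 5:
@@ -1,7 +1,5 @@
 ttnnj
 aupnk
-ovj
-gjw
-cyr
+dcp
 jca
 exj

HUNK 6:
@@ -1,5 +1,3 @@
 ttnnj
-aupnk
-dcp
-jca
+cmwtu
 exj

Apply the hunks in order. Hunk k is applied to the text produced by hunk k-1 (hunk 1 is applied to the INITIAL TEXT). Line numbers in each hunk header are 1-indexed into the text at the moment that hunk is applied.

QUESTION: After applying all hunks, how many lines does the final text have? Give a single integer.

Hunk 1: at line 1 remove [ffqxr] add [mrtw] -> 6 lines: ttnnj mrtw rbfqi bmq pdsvf exj
Hunk 2: at line 1 remove [rbfqi,bmq] add [djrbj,mlkrp] -> 6 lines: ttnnj mrtw djrbj mlkrp pdsvf exj
Hunk 3: at line 1 remove [mrtw,djrbj] add [aupnk,ovj,gjw] -> 7 lines: ttnnj aupnk ovj gjw mlkrp pdsvf exj
Hunk 4: at line 4 remove [mlkrp,pdsvf] add [cyr,jca] -> 7 lines: ttnnj aupnk ovj gjw cyr jca exj
Hunk 5: at line 1 remove [ovj,gjw,cyr] add [dcp] -> 5 lines: ttnnj aupnk dcp jca exj
Hunk 6: at line 1 remove [aupnk,dcp,jca] add [cmwtu] -> 3 lines: ttnnj cmwtu exj
Final line count: 3

Answer: 3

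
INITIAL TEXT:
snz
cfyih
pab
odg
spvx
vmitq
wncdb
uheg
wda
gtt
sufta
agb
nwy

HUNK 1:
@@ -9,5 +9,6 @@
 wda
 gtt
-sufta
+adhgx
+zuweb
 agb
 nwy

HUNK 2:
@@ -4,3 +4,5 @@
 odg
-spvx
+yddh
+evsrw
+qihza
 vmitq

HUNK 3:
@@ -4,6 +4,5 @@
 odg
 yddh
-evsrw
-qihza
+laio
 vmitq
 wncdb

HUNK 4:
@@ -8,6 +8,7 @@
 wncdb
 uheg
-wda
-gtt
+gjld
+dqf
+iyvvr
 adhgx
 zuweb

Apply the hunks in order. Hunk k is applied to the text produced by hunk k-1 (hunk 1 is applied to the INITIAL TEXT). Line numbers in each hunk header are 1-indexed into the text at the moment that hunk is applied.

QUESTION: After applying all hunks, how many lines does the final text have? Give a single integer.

Answer: 16

Derivation:
Hunk 1: at line 9 remove [sufta] add [adhgx,zuweb] -> 14 lines: snz cfyih pab odg spvx vmitq wncdb uheg wda gtt adhgx zuweb agb nwy
Hunk 2: at line 4 remove [spvx] add [yddh,evsrw,qihza] -> 16 lines: snz cfyih pab odg yddh evsrw qihza vmitq wncdb uheg wda gtt adhgx zuweb agb nwy
Hunk 3: at line 4 remove [evsrw,qihza] add [laio] -> 15 lines: snz cfyih pab odg yddh laio vmitq wncdb uheg wda gtt adhgx zuweb agb nwy
Hunk 4: at line 8 remove [wda,gtt] add [gjld,dqf,iyvvr] -> 16 lines: snz cfyih pab odg yddh laio vmitq wncdb uheg gjld dqf iyvvr adhgx zuweb agb nwy
Final line count: 16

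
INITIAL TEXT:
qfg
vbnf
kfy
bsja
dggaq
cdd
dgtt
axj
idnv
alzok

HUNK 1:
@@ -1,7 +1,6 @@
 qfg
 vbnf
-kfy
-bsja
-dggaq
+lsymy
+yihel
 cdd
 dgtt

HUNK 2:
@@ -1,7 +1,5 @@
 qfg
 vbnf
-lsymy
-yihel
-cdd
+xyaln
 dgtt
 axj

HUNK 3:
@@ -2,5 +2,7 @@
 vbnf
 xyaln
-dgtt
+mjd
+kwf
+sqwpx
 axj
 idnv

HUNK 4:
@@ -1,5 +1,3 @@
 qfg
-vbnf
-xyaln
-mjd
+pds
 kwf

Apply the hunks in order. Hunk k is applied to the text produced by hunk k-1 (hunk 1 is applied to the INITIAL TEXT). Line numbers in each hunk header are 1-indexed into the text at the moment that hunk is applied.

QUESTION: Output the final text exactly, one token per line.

Answer: qfg
pds
kwf
sqwpx
axj
idnv
alzok

Derivation:
Hunk 1: at line 1 remove [kfy,bsja,dggaq] add [lsymy,yihel] -> 9 lines: qfg vbnf lsymy yihel cdd dgtt axj idnv alzok
Hunk 2: at line 1 remove [lsymy,yihel,cdd] add [xyaln] -> 7 lines: qfg vbnf xyaln dgtt axj idnv alzok
Hunk 3: at line 2 remove [dgtt] add [mjd,kwf,sqwpx] -> 9 lines: qfg vbnf xyaln mjd kwf sqwpx axj idnv alzok
Hunk 4: at line 1 remove [vbnf,xyaln,mjd] add [pds] -> 7 lines: qfg pds kwf sqwpx axj idnv alzok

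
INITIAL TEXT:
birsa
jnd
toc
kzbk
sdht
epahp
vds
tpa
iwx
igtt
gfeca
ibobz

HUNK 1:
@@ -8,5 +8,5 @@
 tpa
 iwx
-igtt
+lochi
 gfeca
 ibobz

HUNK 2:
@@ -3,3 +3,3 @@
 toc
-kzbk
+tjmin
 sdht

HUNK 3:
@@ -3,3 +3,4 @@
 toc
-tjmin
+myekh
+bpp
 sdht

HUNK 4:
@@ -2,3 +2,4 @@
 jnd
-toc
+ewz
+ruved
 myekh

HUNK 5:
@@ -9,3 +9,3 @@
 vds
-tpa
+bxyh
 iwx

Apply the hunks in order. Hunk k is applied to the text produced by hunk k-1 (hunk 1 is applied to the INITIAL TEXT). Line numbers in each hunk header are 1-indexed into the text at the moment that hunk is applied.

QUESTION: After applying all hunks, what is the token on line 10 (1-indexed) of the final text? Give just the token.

Answer: bxyh

Derivation:
Hunk 1: at line 8 remove [igtt] add [lochi] -> 12 lines: birsa jnd toc kzbk sdht epahp vds tpa iwx lochi gfeca ibobz
Hunk 2: at line 3 remove [kzbk] add [tjmin] -> 12 lines: birsa jnd toc tjmin sdht epahp vds tpa iwx lochi gfeca ibobz
Hunk 3: at line 3 remove [tjmin] add [myekh,bpp] -> 13 lines: birsa jnd toc myekh bpp sdht epahp vds tpa iwx lochi gfeca ibobz
Hunk 4: at line 2 remove [toc] add [ewz,ruved] -> 14 lines: birsa jnd ewz ruved myekh bpp sdht epahp vds tpa iwx lochi gfeca ibobz
Hunk 5: at line 9 remove [tpa] add [bxyh] -> 14 lines: birsa jnd ewz ruved myekh bpp sdht epahp vds bxyh iwx lochi gfeca ibobz
Final line 10: bxyh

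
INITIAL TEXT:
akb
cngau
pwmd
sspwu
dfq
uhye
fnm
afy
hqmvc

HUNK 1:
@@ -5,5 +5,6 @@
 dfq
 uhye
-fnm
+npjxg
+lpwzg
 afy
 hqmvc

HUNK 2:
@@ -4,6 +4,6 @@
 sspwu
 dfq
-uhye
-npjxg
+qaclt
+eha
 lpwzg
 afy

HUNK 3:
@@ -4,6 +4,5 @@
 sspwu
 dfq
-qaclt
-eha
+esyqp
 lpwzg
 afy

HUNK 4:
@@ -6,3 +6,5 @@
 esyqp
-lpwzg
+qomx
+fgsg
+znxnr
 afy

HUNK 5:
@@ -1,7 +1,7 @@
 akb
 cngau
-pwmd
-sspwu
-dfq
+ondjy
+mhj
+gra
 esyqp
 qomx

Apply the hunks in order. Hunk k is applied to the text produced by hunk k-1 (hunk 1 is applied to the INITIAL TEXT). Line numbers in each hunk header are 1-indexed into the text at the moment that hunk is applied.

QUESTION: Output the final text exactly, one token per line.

Hunk 1: at line 5 remove [fnm] add [npjxg,lpwzg] -> 10 lines: akb cngau pwmd sspwu dfq uhye npjxg lpwzg afy hqmvc
Hunk 2: at line 4 remove [uhye,npjxg] add [qaclt,eha] -> 10 lines: akb cngau pwmd sspwu dfq qaclt eha lpwzg afy hqmvc
Hunk 3: at line 4 remove [qaclt,eha] add [esyqp] -> 9 lines: akb cngau pwmd sspwu dfq esyqp lpwzg afy hqmvc
Hunk 4: at line 6 remove [lpwzg] add [qomx,fgsg,znxnr] -> 11 lines: akb cngau pwmd sspwu dfq esyqp qomx fgsg znxnr afy hqmvc
Hunk 5: at line 1 remove [pwmd,sspwu,dfq] add [ondjy,mhj,gra] -> 11 lines: akb cngau ondjy mhj gra esyqp qomx fgsg znxnr afy hqmvc

Answer: akb
cngau
ondjy
mhj
gra
esyqp
qomx
fgsg
znxnr
afy
hqmvc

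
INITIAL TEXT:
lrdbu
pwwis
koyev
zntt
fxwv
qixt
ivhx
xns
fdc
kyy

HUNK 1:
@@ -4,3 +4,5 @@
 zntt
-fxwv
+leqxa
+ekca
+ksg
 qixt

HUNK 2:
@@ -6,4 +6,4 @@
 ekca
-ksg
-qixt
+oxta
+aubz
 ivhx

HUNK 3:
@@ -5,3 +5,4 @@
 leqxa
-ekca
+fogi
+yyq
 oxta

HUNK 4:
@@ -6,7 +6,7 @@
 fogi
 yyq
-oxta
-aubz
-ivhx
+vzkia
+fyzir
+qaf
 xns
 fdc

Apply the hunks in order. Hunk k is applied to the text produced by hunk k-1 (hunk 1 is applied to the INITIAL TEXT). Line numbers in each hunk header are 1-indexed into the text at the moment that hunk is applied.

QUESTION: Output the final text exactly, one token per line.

Hunk 1: at line 4 remove [fxwv] add [leqxa,ekca,ksg] -> 12 lines: lrdbu pwwis koyev zntt leqxa ekca ksg qixt ivhx xns fdc kyy
Hunk 2: at line 6 remove [ksg,qixt] add [oxta,aubz] -> 12 lines: lrdbu pwwis koyev zntt leqxa ekca oxta aubz ivhx xns fdc kyy
Hunk 3: at line 5 remove [ekca] add [fogi,yyq] -> 13 lines: lrdbu pwwis koyev zntt leqxa fogi yyq oxta aubz ivhx xns fdc kyy
Hunk 4: at line 6 remove [oxta,aubz,ivhx] add [vzkia,fyzir,qaf] -> 13 lines: lrdbu pwwis koyev zntt leqxa fogi yyq vzkia fyzir qaf xns fdc kyy

Answer: lrdbu
pwwis
koyev
zntt
leqxa
fogi
yyq
vzkia
fyzir
qaf
xns
fdc
kyy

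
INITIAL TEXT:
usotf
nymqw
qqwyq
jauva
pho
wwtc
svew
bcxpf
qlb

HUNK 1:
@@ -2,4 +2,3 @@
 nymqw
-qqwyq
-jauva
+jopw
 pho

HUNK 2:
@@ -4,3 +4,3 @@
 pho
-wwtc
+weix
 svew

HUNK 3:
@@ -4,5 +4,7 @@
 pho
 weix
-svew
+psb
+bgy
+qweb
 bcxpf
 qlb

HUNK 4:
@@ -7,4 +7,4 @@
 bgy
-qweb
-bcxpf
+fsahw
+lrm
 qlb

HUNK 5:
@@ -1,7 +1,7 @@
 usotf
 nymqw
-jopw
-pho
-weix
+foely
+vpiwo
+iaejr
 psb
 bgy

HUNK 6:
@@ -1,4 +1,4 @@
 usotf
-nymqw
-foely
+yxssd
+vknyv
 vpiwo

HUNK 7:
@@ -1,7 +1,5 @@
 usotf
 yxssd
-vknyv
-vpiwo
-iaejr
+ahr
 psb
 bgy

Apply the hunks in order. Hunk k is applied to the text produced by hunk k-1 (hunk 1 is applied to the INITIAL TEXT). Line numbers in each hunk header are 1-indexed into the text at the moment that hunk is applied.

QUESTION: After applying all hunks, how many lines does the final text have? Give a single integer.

Hunk 1: at line 2 remove [qqwyq,jauva] add [jopw] -> 8 lines: usotf nymqw jopw pho wwtc svew bcxpf qlb
Hunk 2: at line 4 remove [wwtc] add [weix] -> 8 lines: usotf nymqw jopw pho weix svew bcxpf qlb
Hunk 3: at line 4 remove [svew] add [psb,bgy,qweb] -> 10 lines: usotf nymqw jopw pho weix psb bgy qweb bcxpf qlb
Hunk 4: at line 7 remove [qweb,bcxpf] add [fsahw,lrm] -> 10 lines: usotf nymqw jopw pho weix psb bgy fsahw lrm qlb
Hunk 5: at line 1 remove [jopw,pho,weix] add [foely,vpiwo,iaejr] -> 10 lines: usotf nymqw foely vpiwo iaejr psb bgy fsahw lrm qlb
Hunk 6: at line 1 remove [nymqw,foely] add [yxssd,vknyv] -> 10 lines: usotf yxssd vknyv vpiwo iaejr psb bgy fsahw lrm qlb
Hunk 7: at line 1 remove [vknyv,vpiwo,iaejr] add [ahr] -> 8 lines: usotf yxssd ahr psb bgy fsahw lrm qlb
Final line count: 8

Answer: 8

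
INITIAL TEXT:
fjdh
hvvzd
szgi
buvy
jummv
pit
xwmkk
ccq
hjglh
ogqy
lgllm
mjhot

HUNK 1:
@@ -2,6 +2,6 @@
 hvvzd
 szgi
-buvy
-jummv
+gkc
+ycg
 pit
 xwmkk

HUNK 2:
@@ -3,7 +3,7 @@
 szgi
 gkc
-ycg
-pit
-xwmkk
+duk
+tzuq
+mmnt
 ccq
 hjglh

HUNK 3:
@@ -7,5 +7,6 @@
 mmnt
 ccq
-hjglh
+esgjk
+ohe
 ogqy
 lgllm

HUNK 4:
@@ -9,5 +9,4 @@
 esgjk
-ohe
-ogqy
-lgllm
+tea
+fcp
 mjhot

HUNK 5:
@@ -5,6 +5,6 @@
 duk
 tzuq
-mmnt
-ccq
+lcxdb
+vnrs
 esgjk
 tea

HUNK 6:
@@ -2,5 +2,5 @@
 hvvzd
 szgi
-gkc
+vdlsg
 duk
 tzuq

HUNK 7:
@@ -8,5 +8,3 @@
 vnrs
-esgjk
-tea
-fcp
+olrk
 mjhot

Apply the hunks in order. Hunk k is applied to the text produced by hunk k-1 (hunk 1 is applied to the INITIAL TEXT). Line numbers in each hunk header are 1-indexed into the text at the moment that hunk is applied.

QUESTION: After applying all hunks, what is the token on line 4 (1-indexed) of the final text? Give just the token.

Answer: vdlsg

Derivation:
Hunk 1: at line 2 remove [buvy,jummv] add [gkc,ycg] -> 12 lines: fjdh hvvzd szgi gkc ycg pit xwmkk ccq hjglh ogqy lgllm mjhot
Hunk 2: at line 3 remove [ycg,pit,xwmkk] add [duk,tzuq,mmnt] -> 12 lines: fjdh hvvzd szgi gkc duk tzuq mmnt ccq hjglh ogqy lgllm mjhot
Hunk 3: at line 7 remove [hjglh] add [esgjk,ohe] -> 13 lines: fjdh hvvzd szgi gkc duk tzuq mmnt ccq esgjk ohe ogqy lgllm mjhot
Hunk 4: at line 9 remove [ohe,ogqy,lgllm] add [tea,fcp] -> 12 lines: fjdh hvvzd szgi gkc duk tzuq mmnt ccq esgjk tea fcp mjhot
Hunk 5: at line 5 remove [mmnt,ccq] add [lcxdb,vnrs] -> 12 lines: fjdh hvvzd szgi gkc duk tzuq lcxdb vnrs esgjk tea fcp mjhot
Hunk 6: at line 2 remove [gkc] add [vdlsg] -> 12 lines: fjdh hvvzd szgi vdlsg duk tzuq lcxdb vnrs esgjk tea fcp mjhot
Hunk 7: at line 8 remove [esgjk,tea,fcp] add [olrk] -> 10 lines: fjdh hvvzd szgi vdlsg duk tzuq lcxdb vnrs olrk mjhot
Final line 4: vdlsg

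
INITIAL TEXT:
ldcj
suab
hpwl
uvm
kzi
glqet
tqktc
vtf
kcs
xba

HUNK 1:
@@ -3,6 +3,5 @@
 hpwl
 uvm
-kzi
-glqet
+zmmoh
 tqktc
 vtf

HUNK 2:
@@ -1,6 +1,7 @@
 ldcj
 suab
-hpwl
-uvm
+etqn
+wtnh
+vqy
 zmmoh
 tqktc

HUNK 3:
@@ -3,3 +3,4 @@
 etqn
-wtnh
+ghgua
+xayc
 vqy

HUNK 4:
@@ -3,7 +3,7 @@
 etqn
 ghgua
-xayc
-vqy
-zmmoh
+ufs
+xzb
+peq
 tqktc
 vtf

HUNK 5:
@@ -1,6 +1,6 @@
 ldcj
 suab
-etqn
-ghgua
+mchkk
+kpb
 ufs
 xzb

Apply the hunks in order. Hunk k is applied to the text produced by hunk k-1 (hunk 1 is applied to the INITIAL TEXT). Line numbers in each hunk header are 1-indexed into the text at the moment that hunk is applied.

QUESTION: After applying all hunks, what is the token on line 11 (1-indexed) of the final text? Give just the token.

Answer: xba

Derivation:
Hunk 1: at line 3 remove [kzi,glqet] add [zmmoh] -> 9 lines: ldcj suab hpwl uvm zmmoh tqktc vtf kcs xba
Hunk 2: at line 1 remove [hpwl,uvm] add [etqn,wtnh,vqy] -> 10 lines: ldcj suab etqn wtnh vqy zmmoh tqktc vtf kcs xba
Hunk 3: at line 3 remove [wtnh] add [ghgua,xayc] -> 11 lines: ldcj suab etqn ghgua xayc vqy zmmoh tqktc vtf kcs xba
Hunk 4: at line 3 remove [xayc,vqy,zmmoh] add [ufs,xzb,peq] -> 11 lines: ldcj suab etqn ghgua ufs xzb peq tqktc vtf kcs xba
Hunk 5: at line 1 remove [etqn,ghgua] add [mchkk,kpb] -> 11 lines: ldcj suab mchkk kpb ufs xzb peq tqktc vtf kcs xba
Final line 11: xba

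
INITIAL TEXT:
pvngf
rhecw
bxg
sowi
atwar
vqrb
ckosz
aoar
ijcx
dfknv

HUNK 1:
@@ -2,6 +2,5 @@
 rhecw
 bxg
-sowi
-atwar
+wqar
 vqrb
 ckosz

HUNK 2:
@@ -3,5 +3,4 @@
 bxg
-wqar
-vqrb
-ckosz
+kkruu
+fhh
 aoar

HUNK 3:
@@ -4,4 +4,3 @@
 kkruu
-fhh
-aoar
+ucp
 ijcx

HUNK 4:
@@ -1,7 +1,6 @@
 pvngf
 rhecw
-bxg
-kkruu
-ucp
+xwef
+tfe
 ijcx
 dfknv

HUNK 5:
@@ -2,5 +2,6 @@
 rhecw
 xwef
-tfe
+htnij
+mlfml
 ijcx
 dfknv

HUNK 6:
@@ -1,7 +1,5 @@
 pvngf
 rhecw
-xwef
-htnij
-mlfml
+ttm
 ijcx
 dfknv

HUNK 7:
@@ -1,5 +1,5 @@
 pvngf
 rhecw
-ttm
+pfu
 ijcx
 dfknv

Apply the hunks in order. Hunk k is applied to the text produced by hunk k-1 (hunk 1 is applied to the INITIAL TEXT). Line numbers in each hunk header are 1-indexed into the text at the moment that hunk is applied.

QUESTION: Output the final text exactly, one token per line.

Hunk 1: at line 2 remove [sowi,atwar] add [wqar] -> 9 lines: pvngf rhecw bxg wqar vqrb ckosz aoar ijcx dfknv
Hunk 2: at line 3 remove [wqar,vqrb,ckosz] add [kkruu,fhh] -> 8 lines: pvngf rhecw bxg kkruu fhh aoar ijcx dfknv
Hunk 3: at line 4 remove [fhh,aoar] add [ucp] -> 7 lines: pvngf rhecw bxg kkruu ucp ijcx dfknv
Hunk 4: at line 1 remove [bxg,kkruu,ucp] add [xwef,tfe] -> 6 lines: pvngf rhecw xwef tfe ijcx dfknv
Hunk 5: at line 2 remove [tfe] add [htnij,mlfml] -> 7 lines: pvngf rhecw xwef htnij mlfml ijcx dfknv
Hunk 6: at line 1 remove [xwef,htnij,mlfml] add [ttm] -> 5 lines: pvngf rhecw ttm ijcx dfknv
Hunk 7: at line 1 remove [ttm] add [pfu] -> 5 lines: pvngf rhecw pfu ijcx dfknv

Answer: pvngf
rhecw
pfu
ijcx
dfknv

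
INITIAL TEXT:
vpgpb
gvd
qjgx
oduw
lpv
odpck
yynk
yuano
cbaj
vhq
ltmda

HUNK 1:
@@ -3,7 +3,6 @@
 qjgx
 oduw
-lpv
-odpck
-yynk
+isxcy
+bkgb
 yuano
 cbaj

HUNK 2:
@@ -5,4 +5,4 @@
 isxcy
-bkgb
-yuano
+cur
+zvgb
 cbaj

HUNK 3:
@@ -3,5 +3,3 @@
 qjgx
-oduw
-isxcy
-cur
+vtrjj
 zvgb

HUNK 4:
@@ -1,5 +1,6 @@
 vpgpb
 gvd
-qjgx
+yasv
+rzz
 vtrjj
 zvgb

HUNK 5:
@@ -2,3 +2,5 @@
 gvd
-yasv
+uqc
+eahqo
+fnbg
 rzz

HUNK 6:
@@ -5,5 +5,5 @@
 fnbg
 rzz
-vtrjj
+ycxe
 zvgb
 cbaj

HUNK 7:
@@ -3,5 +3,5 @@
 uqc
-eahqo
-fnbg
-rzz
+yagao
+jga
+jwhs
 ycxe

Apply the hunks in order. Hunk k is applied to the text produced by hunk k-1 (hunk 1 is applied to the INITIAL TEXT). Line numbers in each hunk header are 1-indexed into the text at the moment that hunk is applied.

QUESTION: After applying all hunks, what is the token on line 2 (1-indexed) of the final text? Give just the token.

Answer: gvd

Derivation:
Hunk 1: at line 3 remove [lpv,odpck,yynk] add [isxcy,bkgb] -> 10 lines: vpgpb gvd qjgx oduw isxcy bkgb yuano cbaj vhq ltmda
Hunk 2: at line 5 remove [bkgb,yuano] add [cur,zvgb] -> 10 lines: vpgpb gvd qjgx oduw isxcy cur zvgb cbaj vhq ltmda
Hunk 3: at line 3 remove [oduw,isxcy,cur] add [vtrjj] -> 8 lines: vpgpb gvd qjgx vtrjj zvgb cbaj vhq ltmda
Hunk 4: at line 1 remove [qjgx] add [yasv,rzz] -> 9 lines: vpgpb gvd yasv rzz vtrjj zvgb cbaj vhq ltmda
Hunk 5: at line 2 remove [yasv] add [uqc,eahqo,fnbg] -> 11 lines: vpgpb gvd uqc eahqo fnbg rzz vtrjj zvgb cbaj vhq ltmda
Hunk 6: at line 5 remove [vtrjj] add [ycxe] -> 11 lines: vpgpb gvd uqc eahqo fnbg rzz ycxe zvgb cbaj vhq ltmda
Hunk 7: at line 3 remove [eahqo,fnbg,rzz] add [yagao,jga,jwhs] -> 11 lines: vpgpb gvd uqc yagao jga jwhs ycxe zvgb cbaj vhq ltmda
Final line 2: gvd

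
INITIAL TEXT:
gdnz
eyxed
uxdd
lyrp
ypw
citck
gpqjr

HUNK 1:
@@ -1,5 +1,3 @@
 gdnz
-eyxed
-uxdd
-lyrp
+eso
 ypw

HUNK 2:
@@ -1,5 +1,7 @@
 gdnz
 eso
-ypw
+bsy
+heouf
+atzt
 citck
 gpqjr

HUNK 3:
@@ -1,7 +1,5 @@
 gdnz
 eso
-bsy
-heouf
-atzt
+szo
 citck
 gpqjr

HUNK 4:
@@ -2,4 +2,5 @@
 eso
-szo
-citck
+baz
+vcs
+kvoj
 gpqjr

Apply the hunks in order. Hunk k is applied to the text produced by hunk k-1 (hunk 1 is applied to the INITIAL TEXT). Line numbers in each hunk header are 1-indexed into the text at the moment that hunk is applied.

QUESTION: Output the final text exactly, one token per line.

Hunk 1: at line 1 remove [eyxed,uxdd,lyrp] add [eso] -> 5 lines: gdnz eso ypw citck gpqjr
Hunk 2: at line 1 remove [ypw] add [bsy,heouf,atzt] -> 7 lines: gdnz eso bsy heouf atzt citck gpqjr
Hunk 3: at line 1 remove [bsy,heouf,atzt] add [szo] -> 5 lines: gdnz eso szo citck gpqjr
Hunk 4: at line 2 remove [szo,citck] add [baz,vcs,kvoj] -> 6 lines: gdnz eso baz vcs kvoj gpqjr

Answer: gdnz
eso
baz
vcs
kvoj
gpqjr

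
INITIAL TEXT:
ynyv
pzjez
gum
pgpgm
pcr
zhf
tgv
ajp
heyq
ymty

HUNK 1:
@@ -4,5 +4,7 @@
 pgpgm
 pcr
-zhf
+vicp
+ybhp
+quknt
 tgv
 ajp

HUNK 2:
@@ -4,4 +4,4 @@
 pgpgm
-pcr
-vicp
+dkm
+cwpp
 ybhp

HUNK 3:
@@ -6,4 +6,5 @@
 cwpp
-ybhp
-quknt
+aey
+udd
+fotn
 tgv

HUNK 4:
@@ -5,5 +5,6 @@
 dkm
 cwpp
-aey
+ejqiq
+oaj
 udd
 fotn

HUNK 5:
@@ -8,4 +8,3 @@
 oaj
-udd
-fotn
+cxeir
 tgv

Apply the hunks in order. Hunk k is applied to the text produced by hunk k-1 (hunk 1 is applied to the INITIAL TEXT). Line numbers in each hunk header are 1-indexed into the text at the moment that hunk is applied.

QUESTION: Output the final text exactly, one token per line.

Answer: ynyv
pzjez
gum
pgpgm
dkm
cwpp
ejqiq
oaj
cxeir
tgv
ajp
heyq
ymty

Derivation:
Hunk 1: at line 4 remove [zhf] add [vicp,ybhp,quknt] -> 12 lines: ynyv pzjez gum pgpgm pcr vicp ybhp quknt tgv ajp heyq ymty
Hunk 2: at line 4 remove [pcr,vicp] add [dkm,cwpp] -> 12 lines: ynyv pzjez gum pgpgm dkm cwpp ybhp quknt tgv ajp heyq ymty
Hunk 3: at line 6 remove [ybhp,quknt] add [aey,udd,fotn] -> 13 lines: ynyv pzjez gum pgpgm dkm cwpp aey udd fotn tgv ajp heyq ymty
Hunk 4: at line 5 remove [aey] add [ejqiq,oaj] -> 14 lines: ynyv pzjez gum pgpgm dkm cwpp ejqiq oaj udd fotn tgv ajp heyq ymty
Hunk 5: at line 8 remove [udd,fotn] add [cxeir] -> 13 lines: ynyv pzjez gum pgpgm dkm cwpp ejqiq oaj cxeir tgv ajp heyq ymty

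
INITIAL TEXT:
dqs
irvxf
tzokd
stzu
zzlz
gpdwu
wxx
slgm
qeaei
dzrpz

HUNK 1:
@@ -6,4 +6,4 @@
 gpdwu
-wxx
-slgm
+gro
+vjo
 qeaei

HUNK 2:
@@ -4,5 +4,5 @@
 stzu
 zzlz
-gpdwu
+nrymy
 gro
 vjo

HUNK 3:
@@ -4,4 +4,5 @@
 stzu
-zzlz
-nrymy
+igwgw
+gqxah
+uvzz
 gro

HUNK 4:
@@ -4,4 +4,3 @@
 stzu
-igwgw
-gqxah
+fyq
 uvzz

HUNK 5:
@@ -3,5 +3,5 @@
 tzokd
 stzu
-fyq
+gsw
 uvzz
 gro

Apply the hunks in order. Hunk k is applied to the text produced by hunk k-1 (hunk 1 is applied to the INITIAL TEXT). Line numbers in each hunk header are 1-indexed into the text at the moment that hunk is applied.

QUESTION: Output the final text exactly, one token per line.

Hunk 1: at line 6 remove [wxx,slgm] add [gro,vjo] -> 10 lines: dqs irvxf tzokd stzu zzlz gpdwu gro vjo qeaei dzrpz
Hunk 2: at line 4 remove [gpdwu] add [nrymy] -> 10 lines: dqs irvxf tzokd stzu zzlz nrymy gro vjo qeaei dzrpz
Hunk 3: at line 4 remove [zzlz,nrymy] add [igwgw,gqxah,uvzz] -> 11 lines: dqs irvxf tzokd stzu igwgw gqxah uvzz gro vjo qeaei dzrpz
Hunk 4: at line 4 remove [igwgw,gqxah] add [fyq] -> 10 lines: dqs irvxf tzokd stzu fyq uvzz gro vjo qeaei dzrpz
Hunk 5: at line 3 remove [fyq] add [gsw] -> 10 lines: dqs irvxf tzokd stzu gsw uvzz gro vjo qeaei dzrpz

Answer: dqs
irvxf
tzokd
stzu
gsw
uvzz
gro
vjo
qeaei
dzrpz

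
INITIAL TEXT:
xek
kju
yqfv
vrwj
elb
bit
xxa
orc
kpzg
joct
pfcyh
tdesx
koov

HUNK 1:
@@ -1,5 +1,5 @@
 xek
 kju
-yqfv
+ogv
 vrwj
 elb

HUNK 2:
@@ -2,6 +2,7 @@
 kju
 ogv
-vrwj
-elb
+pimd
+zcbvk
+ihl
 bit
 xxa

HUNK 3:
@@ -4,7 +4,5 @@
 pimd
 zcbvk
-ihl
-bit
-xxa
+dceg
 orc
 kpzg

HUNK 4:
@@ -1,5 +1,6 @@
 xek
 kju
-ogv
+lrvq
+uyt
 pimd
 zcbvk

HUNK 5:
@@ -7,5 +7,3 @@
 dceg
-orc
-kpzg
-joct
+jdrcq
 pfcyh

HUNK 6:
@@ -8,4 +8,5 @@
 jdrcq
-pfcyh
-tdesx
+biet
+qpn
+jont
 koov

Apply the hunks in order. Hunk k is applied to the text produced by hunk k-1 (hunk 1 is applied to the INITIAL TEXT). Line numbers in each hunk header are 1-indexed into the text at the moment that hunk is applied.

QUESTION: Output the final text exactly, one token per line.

Hunk 1: at line 1 remove [yqfv] add [ogv] -> 13 lines: xek kju ogv vrwj elb bit xxa orc kpzg joct pfcyh tdesx koov
Hunk 2: at line 2 remove [vrwj,elb] add [pimd,zcbvk,ihl] -> 14 lines: xek kju ogv pimd zcbvk ihl bit xxa orc kpzg joct pfcyh tdesx koov
Hunk 3: at line 4 remove [ihl,bit,xxa] add [dceg] -> 12 lines: xek kju ogv pimd zcbvk dceg orc kpzg joct pfcyh tdesx koov
Hunk 4: at line 1 remove [ogv] add [lrvq,uyt] -> 13 lines: xek kju lrvq uyt pimd zcbvk dceg orc kpzg joct pfcyh tdesx koov
Hunk 5: at line 7 remove [orc,kpzg,joct] add [jdrcq] -> 11 lines: xek kju lrvq uyt pimd zcbvk dceg jdrcq pfcyh tdesx koov
Hunk 6: at line 8 remove [pfcyh,tdesx] add [biet,qpn,jont] -> 12 lines: xek kju lrvq uyt pimd zcbvk dceg jdrcq biet qpn jont koov

Answer: xek
kju
lrvq
uyt
pimd
zcbvk
dceg
jdrcq
biet
qpn
jont
koov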